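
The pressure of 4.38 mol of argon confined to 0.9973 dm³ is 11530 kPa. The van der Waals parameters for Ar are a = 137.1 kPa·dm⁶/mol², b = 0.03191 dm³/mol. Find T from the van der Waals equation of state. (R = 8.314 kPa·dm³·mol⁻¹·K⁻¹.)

T ≈ 333.8 K

T = (P + a n²/V²)(V − nb)/(nR)
P + a n²/V² = 11530 + (137.1)(4.38)²/(0.9973)² = 14174 kPa
V − nb = 0.9973 − (4.38)(0.03191) = 0.85753 dm³
T = (14174)(0.85753)/((4.38)(8.314)) = 333.8 K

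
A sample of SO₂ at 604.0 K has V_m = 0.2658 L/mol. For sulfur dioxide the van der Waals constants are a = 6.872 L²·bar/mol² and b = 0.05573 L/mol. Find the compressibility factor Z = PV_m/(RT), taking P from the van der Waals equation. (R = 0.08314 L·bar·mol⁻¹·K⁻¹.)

Z ≈ 0.7504

P = RT/(V_m − b) − a/V_m² = (0.08314)(604.0)/(0.2658 − 0.05573) − 6.872/(0.2658)²
  = 50.217/0.21007 − 97.269 = 239.05 − 97.269 = 141.78 bar
Z = PV_m/(RT) = (141.78)(0.2658)/((0.08314)(604.0)) = 37.685/50.217 = 0.7504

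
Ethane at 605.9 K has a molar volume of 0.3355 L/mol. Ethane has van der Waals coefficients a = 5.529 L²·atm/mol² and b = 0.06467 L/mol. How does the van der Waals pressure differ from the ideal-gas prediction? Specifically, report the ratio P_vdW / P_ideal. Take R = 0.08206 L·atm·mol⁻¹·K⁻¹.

P_vdW / P_ideal ≈ 0.9073

Ideal: P_ideal = RT/V_m = (0.08206)(605.9)/0.3355 = 148.197 atm
vdW: P = RT/(V_m − b) − a/V_m² = 49.7202/0.270830 − 5.529/0.112560 = 183.585 − 49.1205 = 134.465 atm
Ratio = 134.465/148.197 = 0.9073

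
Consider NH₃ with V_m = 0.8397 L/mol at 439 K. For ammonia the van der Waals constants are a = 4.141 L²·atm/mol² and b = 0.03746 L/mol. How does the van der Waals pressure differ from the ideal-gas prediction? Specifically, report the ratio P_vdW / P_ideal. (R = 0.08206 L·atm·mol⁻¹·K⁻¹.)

P_vdW / P_ideal ≈ 0.9098

Ideal: P_ideal = RT/V_m = (0.08206)(439)/0.8397 = 42.9014 atm
vdW: P = RT/(V_m − b) − a/V_m² = 36.0243/0.802240 − 4.141/0.705096 = 44.9046 − 5.87296 = 39.0316 atm
Ratio = 39.0316/42.9014 = 0.9098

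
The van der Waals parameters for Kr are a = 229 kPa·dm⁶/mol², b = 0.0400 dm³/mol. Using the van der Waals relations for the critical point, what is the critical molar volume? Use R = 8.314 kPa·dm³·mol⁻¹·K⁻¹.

For a van der Waals gas, V_m,c = 3b.
V_m,c = 3×0.0400 = 0.1200 dm³/mol

V_m,c ≈ 0.1200 dm³/mol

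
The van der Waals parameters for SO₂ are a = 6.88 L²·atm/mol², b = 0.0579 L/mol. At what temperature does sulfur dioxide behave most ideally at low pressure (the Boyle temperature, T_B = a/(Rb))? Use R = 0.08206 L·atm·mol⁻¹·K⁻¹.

T_B ≈ 1448 K

For a van der Waals gas the second virial coefficient B₂ = b − a/(RT) vanishes at T_B = a/(Rb).
T_B = 6.88/(0.08206×0.0579) = 6.88/0.0047513 = 1448 K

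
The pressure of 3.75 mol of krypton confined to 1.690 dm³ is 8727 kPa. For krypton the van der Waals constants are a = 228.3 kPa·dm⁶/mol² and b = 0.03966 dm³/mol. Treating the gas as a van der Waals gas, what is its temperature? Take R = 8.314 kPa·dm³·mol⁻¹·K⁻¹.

T = (P + a n²/V²)(V − nb)/(nR)
P + a n²/V² = 8727 + (228.3)(3.75)²/(1.690)² = 9851.1 kPa
V − nb = 1.690 − (3.75)(0.03966) = 1.5413 dm³
T = (9851.1)(1.5413)/((3.75)(8.314)) = 487.0 K

T ≈ 487.0 K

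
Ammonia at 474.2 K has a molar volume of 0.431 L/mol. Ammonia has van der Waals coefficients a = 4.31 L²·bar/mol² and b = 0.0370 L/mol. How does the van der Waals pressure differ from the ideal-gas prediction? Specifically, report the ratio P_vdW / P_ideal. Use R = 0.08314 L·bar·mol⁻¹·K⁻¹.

P_vdW / P_ideal ≈ 0.8403

Ideal: P_ideal = RT/V_m = (0.08314)(474.2)/0.431 = 91.4733 bar
vdW: P = RT/(V_m − b) − a/V_m² = 39.4250/0.394000 − 4.31/0.185761 = 100.063 − 23.2019 = 76.861 bar
Ratio = 76.861/91.4733 = 0.8403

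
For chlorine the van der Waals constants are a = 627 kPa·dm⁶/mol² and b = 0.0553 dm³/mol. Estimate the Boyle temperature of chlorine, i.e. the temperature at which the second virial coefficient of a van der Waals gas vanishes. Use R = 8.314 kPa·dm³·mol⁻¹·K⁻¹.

T_B ≈ 1364 K

For a van der Waals gas the second virial coefficient B₂ = b − a/(RT) vanishes at T_B = a/(Rb).
T_B = 627/(8.314×0.0553) = 627/0.45976 = 1364 K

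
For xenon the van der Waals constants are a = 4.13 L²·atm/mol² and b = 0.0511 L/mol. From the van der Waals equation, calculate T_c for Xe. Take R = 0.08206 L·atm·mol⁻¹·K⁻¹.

For a van der Waals gas, T_c = 8a/(27Rb).
T_c = 8×4.13/(27×0.08206×0.0511) = 33.040/0.11322 = 291.8 K

T_c ≈ 291.8 K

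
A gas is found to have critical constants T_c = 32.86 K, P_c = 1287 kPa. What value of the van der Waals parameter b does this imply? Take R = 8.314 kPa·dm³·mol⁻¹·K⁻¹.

b ≈ 0.02653 dm³/mol

From T_c = 8a/(27Rb) and P_c = a/(27b²): b = R T_c/(8 P_c).
b = (8.314)(32.86)/(8×1287) = 273.20/10296 = 0.02653 dm³/mol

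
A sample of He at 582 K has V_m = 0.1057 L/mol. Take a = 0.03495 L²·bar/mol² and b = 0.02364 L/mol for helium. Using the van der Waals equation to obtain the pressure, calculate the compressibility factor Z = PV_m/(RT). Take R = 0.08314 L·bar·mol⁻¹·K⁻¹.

P = RT/(V_m − b) − a/V_m² = (0.08314)(582)/(0.1057 − 0.02364) − 0.03495/(0.1057)²
  = 48.387/0.082060 − 3.1282 = 589.65 − 3.1282 = 586.52 bar
Z = PV_m/(RT) = (586.52)(0.1057)/((0.08314)(582)) = 61.995/48.387 = 1.281

Z ≈ 1.281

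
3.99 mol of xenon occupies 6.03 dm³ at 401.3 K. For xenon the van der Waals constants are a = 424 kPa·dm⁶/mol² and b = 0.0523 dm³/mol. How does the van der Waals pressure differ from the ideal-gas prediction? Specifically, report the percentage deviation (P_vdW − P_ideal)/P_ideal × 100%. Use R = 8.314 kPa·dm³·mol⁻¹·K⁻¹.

-4.82 %

Ideal: P_ideal = nRT/V = (3.99)(8.314)(401.3)/6.03 = 2207.67 kPa
vdW: P = nRT/(V − nb) − a n²/V² = 13312.3/5.82132 − 6750.12/36.3609 = 2286.82 − 185.642 = 2101.18 kPa
% deviation = (2101.18 − 2207.67)/2207.67 × 100% = -4.82%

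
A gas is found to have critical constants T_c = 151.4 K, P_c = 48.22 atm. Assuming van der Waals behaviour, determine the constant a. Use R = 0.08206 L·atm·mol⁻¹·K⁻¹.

From T_c = 8a/(27Rb) and P_c = a/(27b²): a = 27 R² T_c²/(64 P_c).
a = 27×(0.08206)²×(151.4)²/(64×48.22) = 4167.5/3086.1 = 1.350 L²·atm/mol²

a ≈ 1.350 L²·atm/mol²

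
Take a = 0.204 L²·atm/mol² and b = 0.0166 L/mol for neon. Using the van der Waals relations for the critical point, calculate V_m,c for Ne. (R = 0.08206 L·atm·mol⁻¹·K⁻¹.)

For a van der Waals gas, V_m,c = 3b.
V_m,c = 3×0.0166 = 0.04980 L/mol

V_m,c ≈ 0.04980 L/mol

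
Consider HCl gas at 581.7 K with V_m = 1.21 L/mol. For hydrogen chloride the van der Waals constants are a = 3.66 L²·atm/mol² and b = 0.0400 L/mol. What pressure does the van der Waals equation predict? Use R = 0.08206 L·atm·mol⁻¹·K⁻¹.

P ≈ 38.30 atm

P = RT/(V_m − b) − a/V_m²
RT/(V_m − b) = (0.08206)(581.7)/(1.21 − 0.0400) = 47.734/1.1700 = 40.798 atm
a/V_m² = 3.66/(1.21)² = 2.4998 atm
P = 40.798 − 2.4998 = 38.30 atm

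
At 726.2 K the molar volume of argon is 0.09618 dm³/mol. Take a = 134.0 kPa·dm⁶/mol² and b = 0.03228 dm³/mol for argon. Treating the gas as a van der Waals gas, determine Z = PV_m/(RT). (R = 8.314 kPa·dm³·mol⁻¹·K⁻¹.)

Z ≈ 1.274

P = RT/(V_m − b) − a/V_m² = (8.314)(726.2)/(0.09618 − 0.03228) − 134.0/(0.09618)²
  = 6037.6/0.063900 − 14486 = 94485 − 14486 = 79999 kPa
Z = PV_m/(RT) = (79999)(0.09618)/((8.314)(726.2)) = 7694.3/6037.6 = 1.274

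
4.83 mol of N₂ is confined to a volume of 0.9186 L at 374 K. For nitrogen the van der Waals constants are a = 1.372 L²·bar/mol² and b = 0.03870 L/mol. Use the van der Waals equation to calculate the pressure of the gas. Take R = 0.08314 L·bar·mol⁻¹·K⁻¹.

P ≈ 167.3 bar

P = nRT/(V − nb) − a n²/V²
nRT/(V − nb) = (4.83)(0.08314)(374)/(0.9186 − 4.83×0.03870) = 150.19/0.73168 = 205.27 bar
a n²/V² = (1.372)(4.83)²/(0.9186)² = 37.931 bar
P = 205.27 − 37.931 = 167.3 bar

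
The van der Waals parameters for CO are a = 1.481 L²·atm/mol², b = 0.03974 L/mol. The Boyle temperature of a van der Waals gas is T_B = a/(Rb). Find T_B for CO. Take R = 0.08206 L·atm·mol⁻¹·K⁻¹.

T_B ≈ 454.1 K

For a van der Waals gas the second virial coefficient B₂ = b − a/(RT) vanishes at T_B = a/(Rb).
T_B = 1.481/(0.08206×0.03974) = 1.481/0.0032611 = 454.1 K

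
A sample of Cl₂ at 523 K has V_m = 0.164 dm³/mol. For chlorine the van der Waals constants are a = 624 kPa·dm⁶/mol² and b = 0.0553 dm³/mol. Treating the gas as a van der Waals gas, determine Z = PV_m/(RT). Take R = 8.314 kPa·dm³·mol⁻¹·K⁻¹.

P = RT/(V_m − b) − a/V_m² = (8.314)(523)/(0.164 − 0.0553) − 624/(0.164)²
  = 4348.2/0.10870 − 23200 = 40002 − 23200 = 16802 kPa
Z = PV_m/(RT) = (16802)(0.164)/((8.314)(523)) = 2755.5/4348.2 = 0.6337

Z ≈ 0.6337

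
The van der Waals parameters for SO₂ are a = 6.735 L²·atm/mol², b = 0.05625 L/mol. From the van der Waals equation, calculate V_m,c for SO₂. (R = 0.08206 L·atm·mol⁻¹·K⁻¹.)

V_m,c ≈ 0.1688 L/mol

For a van der Waals gas, V_m,c = 3b.
V_m,c = 3×0.05625 = 0.1688 L/mol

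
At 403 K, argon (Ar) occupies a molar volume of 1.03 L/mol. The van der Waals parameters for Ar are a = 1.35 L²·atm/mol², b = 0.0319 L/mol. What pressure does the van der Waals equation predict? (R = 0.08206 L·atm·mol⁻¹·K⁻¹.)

P = RT/(V_m − b) − a/V_m²
RT/(V_m − b) = (0.08206)(403)/(1.03 − 0.0319) = 33.070/0.99810 = 33.133 atm
a/V_m² = 1.35/(1.03)² = 1.2725 atm
P = 33.133 − 1.2725 = 31.86 atm

P ≈ 31.86 atm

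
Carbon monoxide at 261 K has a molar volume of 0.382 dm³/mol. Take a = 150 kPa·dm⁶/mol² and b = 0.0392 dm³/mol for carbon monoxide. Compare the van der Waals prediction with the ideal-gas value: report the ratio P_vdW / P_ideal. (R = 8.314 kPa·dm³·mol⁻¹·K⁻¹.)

Ideal: P_ideal = RT/V_m = (8.314)(261)/0.382 = 5680.51 kPa
vdW: P = RT/(V_m − b) − a/V_m² = 2169.95/0.342800 − 150/0.145924 = 6330.08 − 1027.93 = 5302.15 kPa
Ratio = 5302.15/5680.51 = 0.9334

P_vdW / P_ideal ≈ 0.9334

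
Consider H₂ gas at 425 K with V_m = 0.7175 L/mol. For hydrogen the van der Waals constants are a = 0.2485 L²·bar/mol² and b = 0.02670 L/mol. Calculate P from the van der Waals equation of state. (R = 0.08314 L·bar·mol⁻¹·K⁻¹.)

P ≈ 50.67 bar

P = RT/(V_m − b) − a/V_m²
RT/(V_m − b) = (0.08314)(425)/(0.7175 − 0.02670) = 35.335/0.69080 = 51.151 bar
a/V_m² = 0.2485/(0.7175)² = 0.48271 bar
P = 51.151 − 0.48271 = 50.67 bar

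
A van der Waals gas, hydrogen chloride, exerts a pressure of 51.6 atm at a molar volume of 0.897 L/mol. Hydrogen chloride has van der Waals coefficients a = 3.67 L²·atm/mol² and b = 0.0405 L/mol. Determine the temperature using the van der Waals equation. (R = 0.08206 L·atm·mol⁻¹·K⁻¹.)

T = (P + a/V_m²)(V_m − b)/R
P + a/V_m² = 51.6 + 3.67/(0.897)² = 56.161 atm
V_m − b = 0.897 − 0.0405 = 0.85650 L/mol
T = (56.161)(0.85650)/0.08206 = 586.2 K

T ≈ 586.2 K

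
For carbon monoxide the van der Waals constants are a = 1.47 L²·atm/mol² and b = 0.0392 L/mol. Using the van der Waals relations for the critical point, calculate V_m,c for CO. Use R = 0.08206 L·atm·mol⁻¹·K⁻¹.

For a van der Waals gas, V_m,c = 3b.
V_m,c = 3×0.0392 = 0.1176 L/mol

V_m,c ≈ 0.1176 L/mol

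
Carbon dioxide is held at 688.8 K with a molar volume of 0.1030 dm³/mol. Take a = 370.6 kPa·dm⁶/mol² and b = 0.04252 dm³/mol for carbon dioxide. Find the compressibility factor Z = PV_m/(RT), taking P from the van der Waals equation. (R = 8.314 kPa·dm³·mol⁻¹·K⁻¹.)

P = RT/(V_m − b) − a/V_m² = (8.314)(688.8)/(0.1030 − 0.04252) − 370.6/(0.1030)²
  = 5726.7/0.060480 − 34933 = 94688 − 34933 = 59755 kPa
Z = PV_m/(RT) = (59755)(0.1030)/((8.314)(688.8)) = 6154.8/5726.7 = 1.075

Z ≈ 1.075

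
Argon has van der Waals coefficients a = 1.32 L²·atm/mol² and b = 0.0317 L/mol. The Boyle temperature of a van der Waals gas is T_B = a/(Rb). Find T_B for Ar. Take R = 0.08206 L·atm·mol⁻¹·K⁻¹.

T_B ≈ 507.4 K

For a van der Waals gas the second virial coefficient B₂ = b − a/(RT) vanishes at T_B = a/(Rb).
T_B = 1.32/(0.08206×0.0317) = 1.32/0.0026013 = 507.4 K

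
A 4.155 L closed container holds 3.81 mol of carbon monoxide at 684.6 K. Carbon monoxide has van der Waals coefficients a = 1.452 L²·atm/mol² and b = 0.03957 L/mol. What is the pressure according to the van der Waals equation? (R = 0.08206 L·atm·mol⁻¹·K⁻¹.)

P ≈ 52.23 atm

P = nRT/(V − nb) − a n²/V²
nRT/(V − nb) = (3.81)(0.08206)(684.6)/(4.155 − 3.81×0.03957) = 214.04/4.0042 = 53.454 atm
a n²/V² = (1.452)(3.81)²/(4.155)² = 1.2209 atm
P = 53.454 − 1.2209 = 52.23 atm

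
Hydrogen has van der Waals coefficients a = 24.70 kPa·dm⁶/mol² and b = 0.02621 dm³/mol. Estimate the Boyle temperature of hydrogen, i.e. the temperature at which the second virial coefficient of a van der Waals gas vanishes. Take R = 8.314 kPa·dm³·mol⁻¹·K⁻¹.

T_B ≈ 113.3 K

For a van der Waals gas the second virial coefficient B₂ = b − a/(RT) vanishes at T_B = a/(Rb).
T_B = 24.70/(8.314×0.02621) = 24.70/0.21791 = 113.3 K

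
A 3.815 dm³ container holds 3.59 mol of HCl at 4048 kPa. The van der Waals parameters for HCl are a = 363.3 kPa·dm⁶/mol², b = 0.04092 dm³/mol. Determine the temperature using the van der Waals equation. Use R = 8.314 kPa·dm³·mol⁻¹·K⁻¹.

T ≈ 537.0 K

T = (P + a n²/V²)(V − nb)/(nR)
P + a n²/V² = 4048 + (363.3)(3.59)²/(3.815)² = 4369.7 kPa
V − nb = 3.815 − (3.59)(0.04092) = 3.6681 dm³
T = (4369.7)(3.6681)/((3.59)(8.314)) = 537.0 K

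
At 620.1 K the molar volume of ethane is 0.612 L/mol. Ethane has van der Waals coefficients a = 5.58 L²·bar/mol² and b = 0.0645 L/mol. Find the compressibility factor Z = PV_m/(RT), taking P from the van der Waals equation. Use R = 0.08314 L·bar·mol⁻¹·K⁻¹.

Z ≈ 0.9410

P = RT/(V_m − b) − a/V_m² = (0.08314)(620.1)/(0.612 − 0.0645) − 5.58/(0.612)²
  = 51.555/0.54750 − 14.898 = 94.164 − 14.898 = 79.266 bar
Z = PV_m/(RT) = (79.266)(0.612)/((0.08314)(620.1)) = 48.511/51.555 = 0.9410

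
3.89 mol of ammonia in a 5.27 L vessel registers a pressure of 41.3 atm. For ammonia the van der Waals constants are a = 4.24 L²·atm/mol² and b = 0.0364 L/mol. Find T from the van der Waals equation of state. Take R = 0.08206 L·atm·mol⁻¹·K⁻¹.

T ≈ 700.6 K

T = (P + a n²/V²)(V − nb)/(nR)
P + a n²/V² = 41.3 + (4.24)(3.89)²/(5.27)² = 43.610 atm
V − nb = 5.27 − (3.89)(0.0364) = 5.1284 L
T = (43.610)(5.1284)/((3.89)(0.08206)) = 700.6 K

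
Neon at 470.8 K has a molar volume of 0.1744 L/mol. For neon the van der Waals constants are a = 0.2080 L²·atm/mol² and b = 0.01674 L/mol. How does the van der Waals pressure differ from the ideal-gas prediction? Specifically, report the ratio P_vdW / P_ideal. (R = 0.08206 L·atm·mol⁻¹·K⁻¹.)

P_vdW / P_ideal ≈ 1.075

Ideal: P_ideal = RT/V_m = (0.08206)(470.8)/0.1744 = 221.524 atm
vdW: P = RT/(V_m − b) − a/V_m² = 38.6338/0.157660 − 0.2080/0.0304154 = 245.045 − 6.83864 = 238.206 atm
Ratio = 238.206/221.524 = 1.075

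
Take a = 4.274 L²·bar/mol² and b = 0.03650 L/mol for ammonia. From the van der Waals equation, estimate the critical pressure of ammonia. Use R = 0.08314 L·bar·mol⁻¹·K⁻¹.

For a van der Waals gas, P_c = a/(27b²).
P_c = 4.274/(27×(0.03650)²) = 4.274/0.035971 = 118.8 bar

P_c ≈ 118.8 bar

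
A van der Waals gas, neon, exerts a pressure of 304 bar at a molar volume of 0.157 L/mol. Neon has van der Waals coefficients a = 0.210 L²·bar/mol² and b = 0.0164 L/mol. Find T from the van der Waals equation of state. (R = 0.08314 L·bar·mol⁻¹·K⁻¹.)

T ≈ 528.5 K

T = (P + a/V_m²)(V_m − b)/R
P + a/V_m² = 304 + 0.210/(0.157)² = 312.52 bar
V_m − b = 0.157 − 0.0164 = 0.14060 L/mol
T = (312.52)(0.14060)/0.08314 = 528.5 K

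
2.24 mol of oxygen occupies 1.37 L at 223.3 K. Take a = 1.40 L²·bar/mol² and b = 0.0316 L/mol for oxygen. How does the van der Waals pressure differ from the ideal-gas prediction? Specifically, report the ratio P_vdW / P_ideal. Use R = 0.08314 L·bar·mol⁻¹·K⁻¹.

Ideal: P_ideal = nRT/V = (2.24)(0.08314)(223.3)/1.37 = 30.3547 bar
vdW: P = nRT/(V − nb) − a n²/V² = 41.5860/1.29922 − 7.02464/1.87690 = 32.0084 − 3.74268 = 28.2657 bar
Ratio = 28.2657/30.3547 = 0.9312

P_vdW / P_ideal ≈ 0.9312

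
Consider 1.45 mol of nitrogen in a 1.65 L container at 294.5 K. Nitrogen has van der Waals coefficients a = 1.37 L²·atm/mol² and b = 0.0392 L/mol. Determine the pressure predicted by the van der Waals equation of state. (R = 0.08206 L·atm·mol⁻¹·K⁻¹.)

P = nRT/(V − nb) − a n²/V²
nRT/(V − nb) = (1.45)(0.08206)(294.5)/(1.65 − 1.45×0.0392) = 35.042/1.5932 = 21.995 atm
a n²/V² = (1.37)(1.45)²/(1.65)² = 1.0580 atm
P = 21.995 − 1.0580 = 20.94 atm

P ≈ 20.94 atm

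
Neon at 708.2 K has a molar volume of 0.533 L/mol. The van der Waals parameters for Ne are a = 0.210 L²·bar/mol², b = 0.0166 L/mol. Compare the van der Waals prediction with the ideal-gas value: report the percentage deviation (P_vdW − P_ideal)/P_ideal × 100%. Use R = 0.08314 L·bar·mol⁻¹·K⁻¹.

Ideal: P_ideal = RT/V_m = (0.08314)(708.2)/0.533 = 110.469 bar
vdW: P = RT/(V_m − b) − a/V_m² = 58.8797/0.516400 − 0.210/0.284089 = 114.020 − 0.739205 = 113.281 bar
% deviation = (113.281 − 110.469)/110.469 × 100% = 2.55%

2.55 %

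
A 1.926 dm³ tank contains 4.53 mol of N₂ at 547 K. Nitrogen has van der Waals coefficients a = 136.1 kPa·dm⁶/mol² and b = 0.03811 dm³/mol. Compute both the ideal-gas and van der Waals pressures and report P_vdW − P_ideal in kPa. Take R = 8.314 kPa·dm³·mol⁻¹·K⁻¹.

ΔP ≈ 300 kPa

Ideal: P_ideal = nRT/V = (4.53)(8.314)(547)/1.926 = 10696.4 kPa
vdW: P = nRT/(V − nb) − a n²/V² = 20601.3/1.75336 − 2792.89/3.70948 = 11749.6 − 752.906 = 10996.7 kPa
ΔP = 10996.7 − 10696.4 = 300 kPa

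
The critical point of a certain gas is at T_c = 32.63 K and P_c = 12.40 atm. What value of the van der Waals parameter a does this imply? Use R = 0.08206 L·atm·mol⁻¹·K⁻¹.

a ≈ 0.2439 L²·atm/mol²

From T_c = 8a/(27Rb) and P_c = a/(27b²): a = 27 R² T_c²/(64 P_c).
a = 27×(0.08206)²×(32.63)²/(64×12.40) = 193.58/793.60 = 0.2439 L²·atm/mol²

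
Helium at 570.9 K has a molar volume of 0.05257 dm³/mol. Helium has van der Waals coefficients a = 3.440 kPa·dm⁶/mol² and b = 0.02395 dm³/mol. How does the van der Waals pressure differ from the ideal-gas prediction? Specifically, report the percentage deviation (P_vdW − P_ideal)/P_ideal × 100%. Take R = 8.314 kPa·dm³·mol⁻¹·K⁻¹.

Ideal: P_ideal = RT/V_m = (8.314)(570.9)/0.05257 = 90288.4 kPa
vdW: P = RT/(V_m − b) − a/V_m² = 4746.46/0.0286200 − 3.440/0.00276360 = 165844 − 1244.75 = 164599 kPa
% deviation = (164599 − 90288.4)/90288.4 × 100% = 82.30%

82.30 %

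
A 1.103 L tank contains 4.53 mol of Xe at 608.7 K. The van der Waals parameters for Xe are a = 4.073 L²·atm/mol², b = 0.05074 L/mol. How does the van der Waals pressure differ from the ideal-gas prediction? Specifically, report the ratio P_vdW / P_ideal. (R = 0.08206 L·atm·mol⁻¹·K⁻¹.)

P_vdW / P_ideal ≈ 0.9284

Ideal: P_ideal = nRT/V = (4.53)(0.08206)(608.7)/1.103 = 205.143 atm
vdW: P = nRT/(V − nb) − a n²/V² = 226.273/0.873148 − 83.5816/1.21661 = 259.146 − 68.7004 = 190.446 atm
Ratio = 190.446/205.143 = 0.9284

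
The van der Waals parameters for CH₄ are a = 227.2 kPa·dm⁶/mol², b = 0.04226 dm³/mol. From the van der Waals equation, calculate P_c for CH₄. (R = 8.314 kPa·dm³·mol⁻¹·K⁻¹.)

P_c ≈ 4712 kPa

For a van der Waals gas, P_c = a/(27b²).
P_c = 227.2/(27×(0.04226)²) = 227.2/0.048220 = 4712 kPa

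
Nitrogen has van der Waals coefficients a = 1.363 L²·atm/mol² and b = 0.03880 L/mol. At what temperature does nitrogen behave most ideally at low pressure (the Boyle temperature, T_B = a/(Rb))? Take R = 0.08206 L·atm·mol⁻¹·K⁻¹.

For a van der Waals gas the second virial coefficient B₂ = b − a/(RT) vanishes at T_B = a/(Rb).
T_B = 1.363/(0.08206×0.03880) = 1.363/0.0031839 = 428.1 K

T_B ≈ 428.1 K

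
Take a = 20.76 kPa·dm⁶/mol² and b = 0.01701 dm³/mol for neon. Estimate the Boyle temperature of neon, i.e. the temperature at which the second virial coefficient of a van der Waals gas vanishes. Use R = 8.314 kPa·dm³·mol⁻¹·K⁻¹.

For a van der Waals gas the second virial coefficient B₂ = b − a/(RT) vanishes at T_B = a/(Rb).
T_B = 20.76/(8.314×0.01701) = 20.76/0.14142 = 146.8 K

T_B ≈ 146.8 K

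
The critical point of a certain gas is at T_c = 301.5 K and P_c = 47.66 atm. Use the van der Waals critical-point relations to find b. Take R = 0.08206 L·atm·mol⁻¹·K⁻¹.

From T_c = 8a/(27Rb) and P_c = a/(27b²): b = R T_c/(8 P_c).
b = (0.08206)(301.5)/(8×47.66) = 24.741/381.28 = 0.06489 L/mol

b ≈ 0.06489 L/mol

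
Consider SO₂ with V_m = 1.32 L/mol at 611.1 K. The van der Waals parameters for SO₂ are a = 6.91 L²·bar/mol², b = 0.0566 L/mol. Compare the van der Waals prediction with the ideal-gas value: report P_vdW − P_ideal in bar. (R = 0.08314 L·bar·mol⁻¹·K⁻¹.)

Ideal: P_ideal = RT/V_m = (0.08314)(611.1)/1.32 = 38.4900 bar
vdW: P = RT/(V_m − b) − a/V_m² = 50.8069/1.26340 − 6.91/1.74240 = 40.2144 − 3.96579 = 36.2486 bar
ΔP = 36.2486 − 38.4900 = -2.241 bar

ΔP ≈ -2.241 bar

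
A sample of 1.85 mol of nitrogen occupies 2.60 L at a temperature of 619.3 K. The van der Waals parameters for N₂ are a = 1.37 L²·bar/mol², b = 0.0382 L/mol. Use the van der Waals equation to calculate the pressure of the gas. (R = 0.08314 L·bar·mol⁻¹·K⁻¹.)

P = nRT/(V − nb) − a n²/V²
nRT/(V − nb) = (1.85)(0.08314)(619.3)/(2.60 − 1.85×0.0382) = 95.254/2.5293 = 37.660 bar
a n²/V² = (1.37)(1.85)²/(2.60)² = 0.69361 bar
P = 37.660 − 0.69361 = 36.97 bar

P ≈ 36.97 bar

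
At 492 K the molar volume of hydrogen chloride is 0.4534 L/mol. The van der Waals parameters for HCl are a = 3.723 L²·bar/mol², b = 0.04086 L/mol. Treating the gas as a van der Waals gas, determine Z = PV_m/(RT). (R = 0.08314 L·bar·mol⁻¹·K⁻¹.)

Z ≈ 0.8983

P = RT/(V_m − b) − a/V_m² = (0.08314)(492)/(0.4534 − 0.04086) − 3.723/(0.4534)²
  = 40.905/0.41254 − 18.110 = 99.154 − 18.110 = 81.044 bar
Z = PV_m/(RT) = (81.044)(0.4534)/((0.08314)(492)) = 36.745/40.905 = 0.8983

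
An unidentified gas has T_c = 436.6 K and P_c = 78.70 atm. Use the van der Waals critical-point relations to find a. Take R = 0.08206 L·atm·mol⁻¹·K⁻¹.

From T_c = 8a/(27Rb) and P_c = a/(27b²): a = 27 R² T_c²/(64 P_c).
a = 27×(0.08206)²×(436.6)²/(64×78.70) = 34657/5036.8 = 6.881 L²·atm/mol²

a ≈ 6.881 L²·atm/mol²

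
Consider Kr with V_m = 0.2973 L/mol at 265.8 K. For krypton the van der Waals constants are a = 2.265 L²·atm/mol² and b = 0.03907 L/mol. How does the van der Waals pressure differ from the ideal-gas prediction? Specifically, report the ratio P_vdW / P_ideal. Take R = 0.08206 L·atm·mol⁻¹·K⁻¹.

P_vdW / P_ideal ≈ 0.8020

Ideal: P_ideal = RT/V_m = (0.08206)(265.8)/0.2973 = 73.3654 atm
vdW: P = RT/(V_m − b) − a/V_m² = 21.8115/0.258230 − 2.265/0.0883873 = 84.4654 − 25.6259 = 58.8395 atm
Ratio = 58.8395/73.3654 = 0.8020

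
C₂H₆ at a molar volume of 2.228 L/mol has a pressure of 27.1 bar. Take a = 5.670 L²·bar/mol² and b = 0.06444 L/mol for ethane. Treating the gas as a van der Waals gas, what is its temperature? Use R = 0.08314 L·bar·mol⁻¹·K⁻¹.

T ≈ 735.0 K

T = (P + a/V_m²)(V_m − b)/R
P + a/V_m² = 27.1 + 5.670/(2.228)² = 28.242 bar
V_m − b = 2.228 − 0.06444 = 2.1636 L/mol
T = (28.242)(2.1636)/0.08314 = 735.0 K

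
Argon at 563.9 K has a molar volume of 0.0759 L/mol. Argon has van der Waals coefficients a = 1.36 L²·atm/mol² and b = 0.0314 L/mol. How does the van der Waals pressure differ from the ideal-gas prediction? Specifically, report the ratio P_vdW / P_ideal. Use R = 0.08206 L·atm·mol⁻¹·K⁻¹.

Ideal: P_ideal = RT/V_m = (0.08206)(563.9)/0.0759 = 609.666 atm
vdW: P = RT/(V_m − b) − a/V_m² = 46.2736/0.0445000 − 1.36/0.00576081 = 1039.86 − 236.078 = 803.78 atm
Ratio = 803.78/609.666 = 1.318

P_vdW / P_ideal ≈ 1.318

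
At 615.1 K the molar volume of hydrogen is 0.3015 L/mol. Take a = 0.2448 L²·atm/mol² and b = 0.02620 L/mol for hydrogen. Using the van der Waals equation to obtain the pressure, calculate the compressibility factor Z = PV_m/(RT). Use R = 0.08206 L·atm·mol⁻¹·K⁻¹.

P = RT/(V_m − b) − a/V_m² = (0.08206)(615.1)/(0.3015 − 0.02620) − 0.2448/(0.3015)²
  = 50.475/0.27530 − 2.6930 = 183.35 − 2.6930 = 180.66 atm
Z = PV_m/(RT) = (180.66)(0.3015)/((0.08206)(615.1)) = 54.469/50.475 = 1.079

Z ≈ 1.079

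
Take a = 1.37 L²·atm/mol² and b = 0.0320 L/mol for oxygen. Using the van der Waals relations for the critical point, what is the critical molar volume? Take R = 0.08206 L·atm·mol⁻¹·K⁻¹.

For a van der Waals gas, V_m,c = 3b.
V_m,c = 3×0.0320 = 0.09600 L/mol

V_m,c ≈ 0.09600 L/mol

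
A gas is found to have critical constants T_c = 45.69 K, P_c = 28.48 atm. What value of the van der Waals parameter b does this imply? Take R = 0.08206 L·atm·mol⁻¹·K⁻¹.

From T_c = 8a/(27Rb) and P_c = a/(27b²): b = R T_c/(8 P_c).
b = (0.08206)(45.69)/(8×28.48) = 3.7493/227.84 = 0.01646 L/mol

b ≈ 0.01646 L/mol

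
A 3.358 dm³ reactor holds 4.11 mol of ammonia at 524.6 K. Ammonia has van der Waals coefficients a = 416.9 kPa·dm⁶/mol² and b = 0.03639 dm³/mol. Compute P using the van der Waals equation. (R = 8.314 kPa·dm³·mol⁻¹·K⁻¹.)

P = nRT/(V − nb) − a n²/V²
nRT/(V − nb) = (4.11)(8.314)(524.6)/(3.358 − 4.11×0.03639) = 17926/3.2084 = 5587.2 kPa
a n²/V² = (416.9)(4.11)²/(3.358)² = 624.53 kPa
P = 5587.2 − 624.53 = 4963 kPa

P ≈ 4963 kPa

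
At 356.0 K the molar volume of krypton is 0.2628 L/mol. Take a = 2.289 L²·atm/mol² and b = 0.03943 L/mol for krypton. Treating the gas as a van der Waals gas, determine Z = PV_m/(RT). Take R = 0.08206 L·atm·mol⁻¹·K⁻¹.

Z ≈ 0.8784

P = RT/(V_m − b) − a/V_m² = (0.08206)(356.0)/(0.2628 − 0.03943) − 2.289/(0.2628)²
  = 29.213/0.22337 − 33.143 = 130.78 − 33.143 = 97.64 atm
Z = PV_m/(RT) = (97.64)(0.2628)/((0.08206)(356.0)) = 25.660/29.213 = 0.8784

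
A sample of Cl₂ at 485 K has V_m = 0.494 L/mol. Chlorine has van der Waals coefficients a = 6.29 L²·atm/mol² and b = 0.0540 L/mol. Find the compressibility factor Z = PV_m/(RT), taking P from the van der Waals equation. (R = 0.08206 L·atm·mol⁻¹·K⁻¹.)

P = RT/(V_m − b) − a/V_m² = (0.08206)(485)/(0.494 − 0.0540) − 6.29/(0.494)²
  = 39.799/0.44000 − 25.775 = 90.452 − 25.775 = 64.677 atm
Z = PV_m/(RT) = (64.677)(0.494)/((0.08206)(485)) = 31.950/39.799 = 0.8028

Z ≈ 0.8028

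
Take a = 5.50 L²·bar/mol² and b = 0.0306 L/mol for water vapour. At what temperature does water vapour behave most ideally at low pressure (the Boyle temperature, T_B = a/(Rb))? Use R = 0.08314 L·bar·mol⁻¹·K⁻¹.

For a van der Waals gas the second virial coefficient B₂ = b − a/(RT) vanishes at T_B = a/(Rb).
T_B = 5.50/(0.08314×0.0306) = 5.50/0.0025441 = 2162 K

T_B ≈ 2162 K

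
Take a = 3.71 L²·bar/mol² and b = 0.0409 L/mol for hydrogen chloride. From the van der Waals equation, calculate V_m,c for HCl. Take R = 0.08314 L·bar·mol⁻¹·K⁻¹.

V_m,c ≈ 0.1227 L/mol

For a van der Waals gas, V_m,c = 3b.
V_m,c = 3×0.0409 = 0.1227 L/mol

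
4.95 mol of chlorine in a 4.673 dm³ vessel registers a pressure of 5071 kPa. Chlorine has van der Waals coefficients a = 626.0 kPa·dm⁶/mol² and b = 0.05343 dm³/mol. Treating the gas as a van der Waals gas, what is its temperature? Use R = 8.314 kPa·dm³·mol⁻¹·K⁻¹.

T ≈ 618.5 K

T = (P + a n²/V²)(V − nb)/(nR)
P + a n²/V² = 5071 + (626.0)(4.95)²/(4.673)² = 5773.4 kPa
V − nb = 4.673 − (4.95)(0.05343) = 4.4085 dm³
T = (5773.4)(4.4085)/((4.95)(8.314)) = 618.5 K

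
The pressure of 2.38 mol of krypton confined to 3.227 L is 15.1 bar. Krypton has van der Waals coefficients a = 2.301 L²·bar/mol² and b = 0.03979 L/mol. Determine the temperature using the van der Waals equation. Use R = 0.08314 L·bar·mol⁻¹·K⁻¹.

T = (P + a n²/V²)(V − nb)/(nR)
P + a n²/V² = 15.1 + (2.301)(2.38)²/(3.227)² = 16.352 bar
V − nb = 3.227 − (2.38)(0.03979) = 3.1323 L
T = (16.352)(3.1323)/((2.38)(0.08314)) = 258.8 K

T ≈ 258.8 K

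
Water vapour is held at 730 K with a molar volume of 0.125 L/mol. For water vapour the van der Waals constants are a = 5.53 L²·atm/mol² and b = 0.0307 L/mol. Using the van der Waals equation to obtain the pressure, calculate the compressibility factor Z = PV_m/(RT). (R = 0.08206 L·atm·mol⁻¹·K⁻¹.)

Z ≈ 0.5870

P = RT/(V_m − b) − a/V_m² = (0.08206)(730)/(0.125 − 0.0307) − 5.53/(0.125)²
  = 59.904/0.094300 − 353.92 = 635.25 − 353.92 = 281.33 atm
Z = PV_m/(RT) = (281.33)(0.125)/((0.08206)(730)) = 35.166/59.904 = 0.5870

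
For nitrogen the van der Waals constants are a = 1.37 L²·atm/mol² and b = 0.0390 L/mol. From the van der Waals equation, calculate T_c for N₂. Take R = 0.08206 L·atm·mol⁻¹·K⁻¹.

For a van der Waals gas, T_c = 8a/(27Rb).
T_c = 8×1.37/(27×0.08206×0.0390) = 10.960/0.086409 = 126.8 K

T_c ≈ 126.8 K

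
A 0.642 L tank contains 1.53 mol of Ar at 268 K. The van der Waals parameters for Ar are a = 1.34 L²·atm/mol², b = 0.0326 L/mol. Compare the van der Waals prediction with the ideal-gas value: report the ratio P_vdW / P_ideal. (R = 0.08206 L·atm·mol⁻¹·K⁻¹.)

Ideal: P_ideal = nRT/V = (1.53)(0.08206)(268)/0.642 = 52.4110 atm
vdW: P = nRT/(V − nb) − a n²/V² = 33.6479/0.592122 − 3.13681/0.412164 = 56.8260 − 7.61059 = 49.2154 atm
Ratio = 49.2154/52.4110 = 0.9390

P_vdW / P_ideal ≈ 0.9390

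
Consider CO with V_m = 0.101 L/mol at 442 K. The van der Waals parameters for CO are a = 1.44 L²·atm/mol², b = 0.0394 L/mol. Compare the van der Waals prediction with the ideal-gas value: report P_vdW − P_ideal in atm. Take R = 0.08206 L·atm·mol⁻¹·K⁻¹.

ΔP ≈ 88.53 atm

Ideal: P_ideal = RT/V_m = (0.08206)(442)/0.101 = 359.114 atm
vdW: P = RT/(V_m − b) − a/V_m² = 36.2705/0.0616000 − 1.44/0.0102010 = 588.807 − 141.163 = 447.644 atm
ΔP = 447.644 − 359.114 = 88.53 atm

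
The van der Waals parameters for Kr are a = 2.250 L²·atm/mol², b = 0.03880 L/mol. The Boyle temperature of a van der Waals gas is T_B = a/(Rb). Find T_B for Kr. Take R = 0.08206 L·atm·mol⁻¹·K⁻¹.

T_B ≈ 706.7 K

For a van der Waals gas the second virial coefficient B₂ = b − a/(RT) vanishes at T_B = a/(Rb).
T_B = 2.250/(0.08206×0.03880) = 2.250/0.0031839 = 706.7 K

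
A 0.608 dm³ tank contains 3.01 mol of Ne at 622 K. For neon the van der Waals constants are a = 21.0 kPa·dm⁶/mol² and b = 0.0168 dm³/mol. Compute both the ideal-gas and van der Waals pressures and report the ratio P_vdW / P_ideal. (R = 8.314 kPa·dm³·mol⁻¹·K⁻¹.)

Ideal: P_ideal = nRT/V = (3.01)(8.314)(622)/0.608 = 25601.4 kPa
vdW: P = nRT/(V − nb) − a n²/V² = 15565.6/0.557432 − 190.262/0.369664 = 27923.8 − 514.689 = 27409.1 kPa
Ratio = 27409.1/25601.4 = 1.071

P_vdW / P_ideal ≈ 1.071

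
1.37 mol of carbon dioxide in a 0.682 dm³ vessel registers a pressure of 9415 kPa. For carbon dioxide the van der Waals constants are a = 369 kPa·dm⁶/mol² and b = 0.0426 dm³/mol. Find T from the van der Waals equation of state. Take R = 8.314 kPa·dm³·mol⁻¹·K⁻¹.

T = (P + a n²/V²)(V − nb)/(nR)
P + a n²/V² = 9415 + (369)(1.37)²/(0.682)² = 10904 kPa
V − nb = 0.682 − (1.37)(0.0426) = 0.62364 dm³
T = (10904)(0.62364)/((1.37)(8.314)) = 597.0 K

T ≈ 597.0 K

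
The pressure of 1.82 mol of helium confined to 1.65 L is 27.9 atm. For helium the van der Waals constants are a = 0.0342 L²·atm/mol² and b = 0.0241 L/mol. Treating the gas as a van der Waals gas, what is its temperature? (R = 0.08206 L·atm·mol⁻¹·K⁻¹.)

T = (P + a n²/V²)(V − nb)/(nR)
P + a n²/V² = 27.9 + (0.0342)(1.82)²/(1.65)² = 27.942 atm
V − nb = 1.65 − (1.82)(0.0241) = 1.6061 L
T = (27.942)(1.6061)/((1.82)(0.08206)) = 300.5 K

T ≈ 300.5 K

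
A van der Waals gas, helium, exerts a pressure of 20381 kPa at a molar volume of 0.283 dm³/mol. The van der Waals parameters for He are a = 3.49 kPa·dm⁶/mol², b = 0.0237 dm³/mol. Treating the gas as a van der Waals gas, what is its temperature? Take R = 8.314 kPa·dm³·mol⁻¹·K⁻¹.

T = (P + a/V_m²)(V_m − b)/R
P + a/V_m² = 20381 + 3.49/(0.283)² = 20425 kPa
V_m − b = 0.283 − 0.0237 = 0.25930 dm³/mol
T = (20425)(0.25930)/8.314 = 637.0 K

T ≈ 637.0 K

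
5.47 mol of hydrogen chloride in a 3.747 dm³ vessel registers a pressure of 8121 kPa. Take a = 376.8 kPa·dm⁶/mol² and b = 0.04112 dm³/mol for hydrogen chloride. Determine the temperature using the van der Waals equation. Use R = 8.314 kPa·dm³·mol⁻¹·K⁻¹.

T ≈ 691.1 K

T = (P + a n²/V²)(V − nb)/(nR)
P + a n²/V² = 8121 + (376.8)(5.47)²/(3.747)² = 8924.0 kPa
V − nb = 3.747 − (5.47)(0.04112) = 3.5221 dm³
T = (8924.0)(3.5221)/((5.47)(8.314)) = 691.1 K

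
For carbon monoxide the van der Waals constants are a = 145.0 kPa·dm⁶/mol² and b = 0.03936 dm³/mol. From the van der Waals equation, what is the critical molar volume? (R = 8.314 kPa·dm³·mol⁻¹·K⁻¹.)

For a van der Waals gas, V_m,c = 3b.
V_m,c = 3×0.03936 = 0.1181 dm³/mol

V_m,c ≈ 0.1181 dm³/mol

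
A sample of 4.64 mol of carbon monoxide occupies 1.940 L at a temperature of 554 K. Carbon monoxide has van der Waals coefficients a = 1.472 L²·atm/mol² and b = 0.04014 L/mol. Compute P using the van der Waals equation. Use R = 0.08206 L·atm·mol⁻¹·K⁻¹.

P = nRT/(V − nb) − a n²/V²
nRT/(V − nb) = (4.64)(0.08206)(554)/(1.940 − 4.64×0.04014) = 210.94/1.7538 = 120.28 atm
a n²/V² = (1.472)(4.64)²/(1.940)² = 8.4205 atm
P = 120.28 − 8.4205 = 111.9 atm

P ≈ 111.9 atm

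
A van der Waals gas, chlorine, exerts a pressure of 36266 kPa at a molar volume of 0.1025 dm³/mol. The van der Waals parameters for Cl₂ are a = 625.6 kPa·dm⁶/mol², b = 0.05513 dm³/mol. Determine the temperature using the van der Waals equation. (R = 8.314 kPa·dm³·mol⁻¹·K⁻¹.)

T = (P + a/V_m²)(V_m − b)/R
P + a/V_m² = 36266 + 625.6/(0.1025)² = 95812 kPa
V_m − b = 0.1025 − 0.05513 = 0.047370 dm³/mol
T = (95812)(0.047370)/8.314 = 545.9 K

T ≈ 545.9 K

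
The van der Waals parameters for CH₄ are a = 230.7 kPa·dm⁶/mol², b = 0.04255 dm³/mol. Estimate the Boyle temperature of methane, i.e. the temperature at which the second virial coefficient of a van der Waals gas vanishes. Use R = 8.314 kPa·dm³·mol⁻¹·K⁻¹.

For a van der Waals gas the second virial coefficient B₂ = b − a/(RT) vanishes at T_B = a/(Rb).
T_B = 230.7/(8.314×0.04255) = 230.7/0.35376 = 652.1 K

T_B ≈ 652.1 K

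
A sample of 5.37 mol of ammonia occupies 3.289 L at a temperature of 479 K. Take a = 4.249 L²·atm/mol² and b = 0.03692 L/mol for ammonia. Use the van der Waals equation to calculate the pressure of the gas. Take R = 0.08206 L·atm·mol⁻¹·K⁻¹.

P ≈ 56.97 atm

P = nRT/(V − nb) − a n²/V²
nRT/(V − nb) = (5.37)(0.08206)(479)/(3.289 − 5.37×0.03692) = 211.08/3.0907 = 68.295 atm
a n²/V² = (4.249)(5.37)²/(3.289)² = 11.327 atm
P = 68.295 − 11.327 = 56.97 atm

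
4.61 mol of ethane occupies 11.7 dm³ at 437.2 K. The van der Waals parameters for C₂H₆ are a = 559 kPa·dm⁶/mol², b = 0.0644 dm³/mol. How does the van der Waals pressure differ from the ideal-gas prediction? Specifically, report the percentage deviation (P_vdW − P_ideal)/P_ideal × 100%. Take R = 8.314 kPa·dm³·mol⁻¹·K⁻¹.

Ideal: P_ideal = nRT/V = (4.61)(8.314)(437.2)/11.7 = 1432.21 kPa
vdW: P = nRT/(V − nb) − a n²/V² = 16756.8/11.4031 − 11879.9/136.890 = 1469.50 − 86.7843 = 1382.72 kPa
% deviation = (1382.72 − 1432.21)/1432.21 × 100% = -3.46%

-3.46 %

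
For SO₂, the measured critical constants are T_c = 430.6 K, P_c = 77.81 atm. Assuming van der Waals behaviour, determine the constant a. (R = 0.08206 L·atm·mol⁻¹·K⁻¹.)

From T_c = 8a/(27Rb) and P_c = a/(27b²): a = 27 R² T_c²/(64 P_c).
a = 27×(0.08206)²×(430.6)²/(64×77.81) = 33711/4979.8 = 6.770 L²·atm/mol²

a ≈ 6.770 L²·atm/mol²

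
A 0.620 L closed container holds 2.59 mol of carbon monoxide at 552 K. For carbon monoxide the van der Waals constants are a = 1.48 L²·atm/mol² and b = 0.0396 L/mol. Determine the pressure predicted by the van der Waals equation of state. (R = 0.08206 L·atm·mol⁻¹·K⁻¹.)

P ≈ 200.9 atm

P = nRT/(V − nb) − a n²/V²
nRT/(V − nb) = (2.59)(0.08206)(552)/(0.620 − 2.59×0.0396) = 117.32/0.51744 = 226.73 atm
a n²/V² = (1.48)(2.59)²/(0.620)² = 25.827 atm
P = 226.73 − 25.827 = 200.9 atm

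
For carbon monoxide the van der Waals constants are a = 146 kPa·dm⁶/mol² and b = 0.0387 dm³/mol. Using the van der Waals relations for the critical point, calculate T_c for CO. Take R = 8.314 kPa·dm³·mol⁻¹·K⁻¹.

For a van der Waals gas, T_c = 8a/(27Rb).
T_c = 8×146/(27×8.314×0.0387) = 1168.0/8.6873 = 134.4 K

T_c ≈ 134.4 K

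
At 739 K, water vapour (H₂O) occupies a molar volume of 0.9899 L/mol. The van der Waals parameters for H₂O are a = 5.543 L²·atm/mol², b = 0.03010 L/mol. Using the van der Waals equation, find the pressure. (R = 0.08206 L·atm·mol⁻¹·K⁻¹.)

P = RT/(V_m − b) − a/V_m²
RT/(V_m − b) = (0.08206)(739)/(0.9899 − 0.03010) = 60.642/0.95980 = 63.182 atm
a/V_m² = 5.543/(0.9899)² = 5.6567 atm
P = 63.182 − 5.6567 = 57.53 atm

P ≈ 57.53 atm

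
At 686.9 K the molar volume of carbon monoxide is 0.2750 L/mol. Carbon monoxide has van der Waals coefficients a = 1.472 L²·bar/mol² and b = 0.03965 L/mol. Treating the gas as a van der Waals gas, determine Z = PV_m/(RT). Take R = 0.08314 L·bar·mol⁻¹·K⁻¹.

Z ≈ 1.075

P = RT/(V_m − b) − a/V_m² = (0.08314)(686.9)/(0.2750 − 0.03965) − 1.472/(0.2750)²
  = 57.109/0.23535 − 19.464 = 242.66 − 19.464 = 223.20 bar
Z = PV_m/(RT) = (223.20)(0.2750)/((0.08314)(686.9)) = 61.380/57.109 = 1.075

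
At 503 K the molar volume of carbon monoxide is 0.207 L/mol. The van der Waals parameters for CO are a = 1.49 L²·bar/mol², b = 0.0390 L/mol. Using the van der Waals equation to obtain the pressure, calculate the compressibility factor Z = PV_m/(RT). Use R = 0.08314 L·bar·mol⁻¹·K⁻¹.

Z ≈ 1.060

P = RT/(V_m − b) − a/V_m² = (0.08314)(503)/(0.207 − 0.0390) − 1.49/(0.207)²
  = 41.819/0.16800 − 34.773 = 248.92 − 34.773 = 214.15 bar
Z = PV_m/(RT) = (214.15)(0.207)/((0.08314)(503)) = 44.329/41.819 = 1.060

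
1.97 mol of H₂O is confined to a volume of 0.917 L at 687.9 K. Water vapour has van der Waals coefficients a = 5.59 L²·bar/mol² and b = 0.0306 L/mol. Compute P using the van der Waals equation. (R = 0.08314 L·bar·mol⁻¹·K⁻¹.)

P = nRT/(V − nb) − a n²/V²
nRT/(V − nb) = (1.97)(0.08314)(687.9)/(0.917 − 1.97×0.0306) = 112.67/0.85672 = 131.51 bar
a n²/V² = (5.59)(1.97)²/(0.917)² = 25.799 bar
P = 131.51 − 25.799 = 105.7 bar

P ≈ 105.7 bar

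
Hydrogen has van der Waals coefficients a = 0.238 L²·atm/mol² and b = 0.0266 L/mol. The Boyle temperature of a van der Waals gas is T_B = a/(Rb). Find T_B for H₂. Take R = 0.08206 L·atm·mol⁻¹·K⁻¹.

T_B ≈ 109.0 K

For a van der Waals gas the second virial coefficient B₂ = b − a/(RT) vanishes at T_B = a/(Rb).
T_B = 0.238/(0.08206×0.0266) = 0.238/0.0021828 = 109.0 K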